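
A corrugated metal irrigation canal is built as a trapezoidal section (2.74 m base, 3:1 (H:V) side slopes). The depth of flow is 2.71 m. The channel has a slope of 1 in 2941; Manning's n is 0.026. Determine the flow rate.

With bottom width b = 2.74 m and side slope z = 3: A = (b + zy)y = (2.74 + 3×2.71)×2.71 = 29.46 m²; P = b + 2y√(1+z²) = 2.74 + 2×2.71×3.162 = 19.88 m.
Hydraulic radius R = A/P = 29.46/19.88 = 1.482 m.
Manning's equation: Q = (1/n) A R^(2/3) S^(1/2) = (1/0.026) × 29.46 × 1.482^(2/3) × 0.00034^(1/2) = 27.2 m³/s.

Q = 27.2 m³/s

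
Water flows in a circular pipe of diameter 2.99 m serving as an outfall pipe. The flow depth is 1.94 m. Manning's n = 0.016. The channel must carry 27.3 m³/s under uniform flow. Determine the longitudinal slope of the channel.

S = 0.01

For a circular section of diameter D = 2.99 m at depth y = 1.94 m, the central angle is θ = 2 arccos(1 − 2y/D) = 3.746 rad. Then A = (D²/8)(θ − sin θ) = 4.821 m² and P = Dθ/2 = 5.6 m.
Hydraulic radius R = A/P = 4.821/5.6 = 0.8609 m.
From Manning's equation, S = [nQ / (1 A R^(2/3))]² = [0.016 × 27.3 / (1 × 4.821 × 0.8609^(2/3))]² = 0.01.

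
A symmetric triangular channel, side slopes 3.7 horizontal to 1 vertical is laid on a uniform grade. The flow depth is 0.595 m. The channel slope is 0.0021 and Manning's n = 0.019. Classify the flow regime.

For a triangular section with side slope z = 3.7: A = zy² = 3.7×0.595² = 1.31 m²; P = 2y√(1+z²) = 2×0.595×3.833 = 4.561 m.
Hydraulic radius R = A/P = 1.31/4.561 = 0.2872 m.
V = (1/n) R^(2/3) √S = (1/0.019) × 0.2872^(2/3) × √0.0021 = 1.05 m/s. Hydraulic depth D_h = A/T = 1.31/4.403 = 0.2975 m.
Froude number Fr = V/√(g·D_h) = 1.05/√(9.81×0.2975) = 0.615, which is less than 1, so the flow is subcritical.

subcritical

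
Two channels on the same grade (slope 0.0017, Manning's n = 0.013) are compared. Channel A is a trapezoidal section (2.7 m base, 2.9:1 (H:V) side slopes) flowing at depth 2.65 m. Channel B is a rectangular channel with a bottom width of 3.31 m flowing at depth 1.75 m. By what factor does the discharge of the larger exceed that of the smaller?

Channel A: With bottom width b = 2.7 m and side slope z = 2.9: A = (b + zy)y = (2.7 + 2.9×2.65)×2.65 = 27.52 m²; P = b + 2y√(1+z²) = 2.7 + 2×2.65×3.068 = 18.96 m. Hydraulic radius R = A/P = 27.52/18.96 = 1.452 m. Q_A = (1/0.013)·27.52·1.452^(2/3)·√0.0017 = 111.9 m³/s.
Channel B: Flow area A = b·y = 3.31 × 1.75 = 5.793 m². Wetted perimeter P = b + 2y = 3.31 + 2×1.75 = 6.81 m. Hydraulic radius R = A/P = 5.793/6.81 = 0.8506 m. Q_B = (1/0.013)·5.793·0.8506^(2/3)·√0.0017 = 16.49 m³/s.
The larger discharge is 111.9 m³/s and the smaller is 16.49 m³/s; the ratio is 6.78.

6.78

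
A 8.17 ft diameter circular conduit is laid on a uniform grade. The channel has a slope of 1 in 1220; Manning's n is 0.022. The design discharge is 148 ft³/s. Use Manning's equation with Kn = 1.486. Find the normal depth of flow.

y_n = 6.1 ft

Manning's equation rearranged: A R^(2/3) = nQ / (1.486·√S) = 0.022 × 148 / (1.486 × √0.0008197) = 76.53.
Trying y = 7.6 ft: A R^(2/3) = 90.74 — over.
Trying y = 4.97 ft: A R^(2/3) = 57.9 — short.
Trying y = 6.1 ft: A R^(2/3) = 76.55 — matches.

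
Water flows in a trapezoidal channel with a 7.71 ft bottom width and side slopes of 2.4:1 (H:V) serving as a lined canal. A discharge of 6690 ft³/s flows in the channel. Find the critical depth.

At critical depth, Q² T / (g A³) = 1, i.e. A³/T = Q²/g = 6690²/32.2 = 1390000.
Trying y = 14.6 ft: A³/T = 3126000 — over.
Trying y = 9.63 ft: A³/T = 484800 — short.
Trying y = 12.2 ft: A³/T = 1387000 — ≈ 1390000.

y_c = 12.2 ft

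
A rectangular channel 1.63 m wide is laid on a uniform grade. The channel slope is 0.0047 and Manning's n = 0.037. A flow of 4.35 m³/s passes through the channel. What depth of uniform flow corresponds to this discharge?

y_n = 2.06 m

Manning's equation rearranged: A R^(2/3) = nQ / (1·√S) = 0.037 × 4.35 / (√0.0047) = 2.348.
Trying y = 2.46 m: A R^(2/3) = 2.891 — over.
Trying y = 1.65 m: A R^(2/3) = 1.796 — short.
Trying y = 2.06 m: A R^(2/3) = 2.346 — close enough.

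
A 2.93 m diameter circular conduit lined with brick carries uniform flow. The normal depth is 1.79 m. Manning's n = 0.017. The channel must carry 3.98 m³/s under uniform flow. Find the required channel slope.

For a circular section of diameter D = 2.93 m at depth y = 1.79 m, the central angle is θ = 2 arccos(1 − 2y/D) = 3.589 rad. Then A = (D²/8)(θ − sin θ) = 4.316 m² and P = Dθ/2 = 5.258 m.
Hydraulic radius R = A/P = 4.316/5.258 = 0.8208 m.
From Manning's equation, S = [nQ / (1 A R^(2/3))]² = [0.017 × 3.98 / (1 × 4.316 × 0.8208^(2/3))]² = 0.00032.

S = 0.00032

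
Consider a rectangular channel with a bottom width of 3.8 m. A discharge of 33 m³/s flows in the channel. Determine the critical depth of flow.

y_c = 1.97 m

For a rectangular channel, critical depth y_c = (q²/g)^(1/3) where q = Q/b = 33/3.8 = 8.684 m²/s.
So y_c = (8.684²/9.81)^(1/3) = 1.97 m.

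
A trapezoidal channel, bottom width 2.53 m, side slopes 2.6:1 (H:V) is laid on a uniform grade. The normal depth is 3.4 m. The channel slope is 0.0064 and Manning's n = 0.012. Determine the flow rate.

Q = 381 m³/s

With bottom width b = 2.53 m and side slope z = 2.6: A = (b + zy)y = (2.53 + 2.6×3.4)×3.4 = 38.66 m²; P = b + 2y√(1+z²) = 2.53 + 2×3.4×2.786 = 21.47 m.
Hydraulic radius R = A/P = 38.66/21.47 = 1.8 m.
Manning's equation: Q = (1/n) A R^(2/3) S^(1/2) = (1/0.012) × 38.66 × 1.8^(2/3) × 0.0064^(1/2) = 381 m³/s.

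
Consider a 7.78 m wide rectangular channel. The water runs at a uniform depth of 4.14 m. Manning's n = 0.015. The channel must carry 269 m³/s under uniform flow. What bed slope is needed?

Flow area A = b·y = 7.78 × 4.14 = 32.21 m². Wetted perimeter P = b + 2y = 7.78 + 2×4.14 = 16.06 m.
Hydraulic radius R = A/P = 32.21/16.06 = 2.006 m.
From Manning's equation, S = [nQ / (1 A R^(2/3))]² = [0.015 × 269 / (1 × 32.21 × 2.006^(2/3))]² = 0.00621.

S = 0.00621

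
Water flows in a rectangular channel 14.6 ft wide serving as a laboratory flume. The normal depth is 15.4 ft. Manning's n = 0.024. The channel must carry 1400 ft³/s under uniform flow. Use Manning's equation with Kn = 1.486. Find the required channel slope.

S = 0.0012

Flow area A = b·y = 14.6 × 15.4 = 224.8 ft². Wetted perimeter P = b + 2y = 14.6 + 2×15.4 = 45.4 ft.
Hydraulic radius R = A/P = 224.8/45.4 = 4.952 ft.
From Manning's equation, S = [nQ / (1.486 A R^(2/3))]² = [0.024 × 1400 / (1.486 × 224.8 × 4.952^(2/3))]² = 0.0012.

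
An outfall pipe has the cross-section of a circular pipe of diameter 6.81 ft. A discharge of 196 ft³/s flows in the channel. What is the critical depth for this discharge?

At critical depth, Q² T / (g A³) = 1, i.e. A³/T = Q²/g = 196²/32.2 = 1193.
Trying y = 2.87 ft: A³/T = 461.2 — low.
Trying y = 4.06 ft: A³/T = 1738 — high.
Trying y = 3.68 ft: A³/T = 1193 — ≈ 1193.

y_c = 3.68 ft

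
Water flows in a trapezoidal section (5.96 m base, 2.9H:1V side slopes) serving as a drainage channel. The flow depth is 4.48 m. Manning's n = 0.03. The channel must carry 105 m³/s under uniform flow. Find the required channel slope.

S = 0.000397

With bottom width b = 5.96 m and side slope z = 2.9: A = (b + zy)y = (5.96 + 2.9×4.48)×4.48 = 84.9 m²; P = b + 2y√(1+z²) = 5.96 + 2×4.48×3.068 = 33.45 m.
Hydraulic radius R = A/P = 84.9/33.45 = 2.539 m.
From Manning's equation, S = [nQ / (1 A R^(2/3))]² = [0.03 × 105 / (1 × 84.9 × 2.539^(2/3))]² = 0.000397.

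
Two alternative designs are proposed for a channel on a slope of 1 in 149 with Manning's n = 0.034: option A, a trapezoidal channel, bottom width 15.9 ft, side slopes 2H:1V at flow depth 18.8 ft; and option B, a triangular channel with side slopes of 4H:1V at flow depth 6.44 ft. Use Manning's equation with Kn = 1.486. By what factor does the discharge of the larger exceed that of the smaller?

13.2

Channel A: With bottom width b = 15.9 ft and side slope z = 2: A = (b + zy)y = (15.9 + 2×18.8)×18.8 = 1006 ft²; P = b + 2y√(1+z²) = 15.9 + 2×18.8×2.236 = 99.98 ft. Hydraulic radius R = A/P = 1006/99.98 = 10.06 ft. Q_A = (1.486/0.034)·1006·10.06^(2/3)·√0.006711 = 16780 ft³/s.
Channel B: For a triangular section with side slope z = 4: A = zy² = 4×6.44² = 165.9 ft²; P = 2y√(1+z²) = 2×6.44×4.123 = 53.11 ft. Hydraulic radius R = A/P = 165.9/53.11 = 3.124 ft. Q_B = (1.486/0.034)·165.9·3.124^(2/3)·√0.006711 = 1269 ft³/s.
The larger discharge is 16780 ft³/s and the smaller is 1269 ft³/s; the ratio is 13.2.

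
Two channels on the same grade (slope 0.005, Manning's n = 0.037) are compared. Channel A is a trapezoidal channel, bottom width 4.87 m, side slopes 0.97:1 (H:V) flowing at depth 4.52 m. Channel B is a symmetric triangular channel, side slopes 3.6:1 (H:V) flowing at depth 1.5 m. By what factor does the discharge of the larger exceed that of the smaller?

11.5

Channel A: With bottom width b = 4.87 m and side slope z = 0.97: A = (b + zy)y = (4.87 + 0.97×4.52)×4.52 = 41.83 m²; P = b + 2y√(1+z²) = 4.87 + 2×4.52×1.393 = 17.46 m. Hydraulic radius R = A/P = 41.83/17.46 = 2.395 m. Q_A = (1/0.037)·41.83·2.395^(2/3)·√0.005 = 143.1 m³/s.
Channel B: For a triangular section with side slope z = 3.6: A = zy² = 3.6×1.5² = 8.1 m²; P = 2y√(1+z²) = 2×1.5×3.736 = 11.21 m. Hydraulic radius R = A/P = 8.1/11.21 = 0.7226 m. Q_B = (1/0.037)·8.1·0.7226^(2/3)·√0.005 = 12.47 m³/s.
The larger discharge is 143.1 m³/s and the smaller is 12.47 m³/s; the ratio is 11.5.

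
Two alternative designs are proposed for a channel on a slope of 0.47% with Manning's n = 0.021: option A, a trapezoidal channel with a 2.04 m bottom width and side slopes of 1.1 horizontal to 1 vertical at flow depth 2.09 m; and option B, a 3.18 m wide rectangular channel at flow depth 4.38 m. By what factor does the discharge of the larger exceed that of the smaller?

Channel A: With bottom width b = 2.04 m and side slope z = 1.1: A = (b + zy)y = (2.04 + 1.1×2.09)×2.09 = 9.069 m²; P = b + 2y√(1+z²) = 2.04 + 2×2.09×1.487 = 8.254 m. Hydraulic radius R = A/P = 9.069/8.254 = 1.099 m. Q_A = (1/0.021)·9.069·1.099^(2/3)·√0.0047 = 31.52 m³/s.
Channel B: Flow area A = b·y = 3.18 × 4.38 = 13.93 m². Wetted perimeter P = b + 2y = 3.18 + 2×4.38 = 11.94 m. Hydraulic radius R = A/P = 13.93/11.94 = 1.167 m. Q_B = (1/0.021)·13.93·1.167^(2/3)·√0.0047 = 50.39 m³/s.
The larger discharge is 50.39 m³/s and the smaller is 31.52 m³/s; the ratio is 1.6.

1.6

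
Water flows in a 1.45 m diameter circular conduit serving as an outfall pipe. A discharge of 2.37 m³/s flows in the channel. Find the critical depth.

At critical depth, Q² T / (g A³) = 1, i.e. A³/T = Q²/g = 2.37²/9.81 = 0.5726.
Trying y = 1.02 m: A³/T = 1.444 — high.
Trying y = 0.584 m: A³/T = 0.1696 — low.
Trying y = 0.803 m: A³/T = 0.5735 — ≈ 0.5726.

y_c = 0.803 m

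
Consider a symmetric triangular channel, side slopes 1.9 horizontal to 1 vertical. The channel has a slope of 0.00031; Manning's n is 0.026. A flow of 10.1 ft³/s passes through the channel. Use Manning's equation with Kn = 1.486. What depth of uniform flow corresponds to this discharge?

Manning's equation rearranged: A R^(2/3) = nQ / (1.486·√S) = 0.026 × 10.1 / (1.486 × √0.00031) = 10.04.
Try y = 1.59 ft: A R^(2/3) = 3.8 — short.
Try y = 2.29 ft: A R^(2/3) = 10.05 — ≈ 10.04.

y_n = 2.29 ft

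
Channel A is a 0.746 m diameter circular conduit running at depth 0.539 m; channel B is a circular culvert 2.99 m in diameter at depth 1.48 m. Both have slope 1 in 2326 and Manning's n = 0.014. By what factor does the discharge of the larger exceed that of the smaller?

22.9

Channel A: For a circular section of diameter D = 0.746 m at depth y = 0.539 m, the central angle is θ = 2 arccos(1 − 2y/D) = 4.064 rad. Then A = (D²/8)(θ − sin θ) = 0.3382 m² and P = Dθ/2 = 1.516 m. Hydraulic radius R = A/P = 0.3382/1.516 = 0.2231 m. Q_A = (1/0.014)·0.3382·0.2231^(2/3)·√0.0004299 = 0.1842 m³/s.
Channel B: For a circular section of diameter D = 2.99 m at depth y = 1.48 m, the central angle is θ = 2 arccos(1 − 2y/D) = 3.122 rad. Then A = (D²/8)(θ − sin θ) = 3.466 m² and P = Dθ/2 = 4.667 m. Hydraulic radius R = A/P = 3.466/4.667 = 0.7427 m. Q_B = (1/0.014)·3.466·0.7427^(2/3)·√0.0004299 = 4.21 m³/s.
The larger discharge is 4.21 m³/s and the smaller is 0.1842 m³/s; the ratio is 22.9.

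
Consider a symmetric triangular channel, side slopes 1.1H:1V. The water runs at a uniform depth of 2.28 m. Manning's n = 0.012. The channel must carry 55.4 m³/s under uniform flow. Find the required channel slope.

S = 0.017

For a triangular section with side slope z = 1.1: A = zy² = 1.1×2.28² = 5.718 m²; P = 2y√(1+z²) = 2×2.28×1.487 = 6.779 m.
Hydraulic radius R = A/P = 5.718/6.779 = 0.8435 m.
From Manning's equation, S = [nQ / (1 A R^(2/3))]² = [0.012 × 55.4 / (1 × 5.718 × 0.8435^(2/3))]² = 0.017.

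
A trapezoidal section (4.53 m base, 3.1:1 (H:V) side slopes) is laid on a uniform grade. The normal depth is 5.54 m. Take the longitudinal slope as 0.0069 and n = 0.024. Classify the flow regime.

With bottom width b = 4.53 m and side slope z = 3.1: A = (b + zy)y = (4.53 + 3.1×5.54)×5.54 = 120.2 m²; P = b + 2y√(1+z²) = 4.53 + 2×5.54×3.257 = 40.62 m.
Hydraulic radius R = A/P = 120.2/40.62 = 2.96 m.
V = (1/n) R^(2/3) √S = (1/0.024) × 2.96^(2/3) × √0.0069 = 7.135 m/s. Hydraulic depth D_h = A/T = 120.2/38.88 = 3.093 m.
Froude number Fr = V/√(g·D_h) = 7.135/√(9.81×3.093) = 1.3, which is greater than 1, so the flow is supercritical.

supercritical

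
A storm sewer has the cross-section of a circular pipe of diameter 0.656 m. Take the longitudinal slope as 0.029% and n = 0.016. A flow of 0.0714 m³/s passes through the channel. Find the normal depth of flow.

y_n = 0.39 m

Manning's equation rearranged: A R^(2/3) = nQ / (1·√S) = 0.016 × 0.0714 / (√0.00029) = 0.06708.
Trying y = 0.28 m: A R^(2/3) = 0.03839 — low.
Trying y = 0.467 m: A R^(2/3) = 0.08665 — high.
Trying y = 0.39 m: A R^(2/3) = 0.06708 — close enough.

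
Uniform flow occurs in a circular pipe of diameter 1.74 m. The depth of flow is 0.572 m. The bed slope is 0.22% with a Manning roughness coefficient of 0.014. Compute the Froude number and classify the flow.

For a circular section of diameter D = 1.74 m at depth y = 0.572 m, the central angle is θ = 2 arccos(1 − 2y/D) = 2.442 rad. Then A = (D²/8)(θ − sin θ) = 0.6807 m² and P = Dθ/2 = 2.125 m.
Hydraulic radius R = A/P = 0.6807/2.125 = 0.3204 m.
V = (1/n) R^(2/3) √S = (1/0.014) × 0.3204^(2/3) × √0.0022 = 1.569 m/s. Hydraulic depth D_h = A/T = 0.6807/1.635 = 0.4164 m.
Froude number Fr = V/√(g·D_h) = 1.569/√(9.81×0.4164) = 0.776, which is less than 1, so the flow is subcritical.

subcritical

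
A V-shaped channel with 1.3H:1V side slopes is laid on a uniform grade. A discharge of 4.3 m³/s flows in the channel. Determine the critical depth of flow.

y_c = 1.17 m

At critical depth, Q² T / (g A³) = 1, i.e. A³/T = Q²/g = 4.3²/9.81 = 1.885.
At y = 1.03 m: A³/T = 0.9796 — short.
At y = 1.49 m: A³/T = 6.206 — over.
At y = 1.17 m: A³/T = 1.853 — matches.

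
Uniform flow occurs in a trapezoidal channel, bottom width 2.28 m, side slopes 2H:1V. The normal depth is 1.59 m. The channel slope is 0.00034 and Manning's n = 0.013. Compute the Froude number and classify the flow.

With bottom width b = 2.28 m and side slope z = 2: A = (b + zy)y = (2.28 + 2×1.59)×1.59 = 8.681 m²; P = b + 2y√(1+z²) = 2.28 + 2×1.59×2.236 = 9.391 m.
Hydraulic radius R = A/P = 8.681/9.391 = 0.9245 m.
V = (1/n) R^(2/3) √S = (1/0.013) × 0.9245^(2/3) × √0.00034 = 1.346 m/s. Hydraulic depth D_h = A/T = 8.681/8.64 = 1.005 m.
Froude number Fr = V/√(g·D_h) = 1.346/√(9.81×1.005) = 0.429, which is less than 1, so the flow is subcritical.

subcritical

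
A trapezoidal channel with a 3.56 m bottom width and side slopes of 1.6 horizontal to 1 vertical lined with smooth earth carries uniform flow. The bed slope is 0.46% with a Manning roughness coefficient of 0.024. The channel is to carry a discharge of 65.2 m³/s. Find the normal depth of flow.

y_n = 2.44 m

Manning's equation rearranged: A R^(2/3) = nQ / (1·√S) = 0.024 × 65.2 / (√0.0046) = 23.07.
Try y = 2.8 m: A R^(2/3) = 30.71 — high.
Try y = 2.44 m: A R^(2/3) = 23.08 — ≈ 23.07.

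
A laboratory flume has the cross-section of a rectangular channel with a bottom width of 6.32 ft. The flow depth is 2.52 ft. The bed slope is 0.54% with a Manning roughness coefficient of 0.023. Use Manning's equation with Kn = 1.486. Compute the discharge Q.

Q = 94.7 ft³/s

Flow area A = b·y = 6.32 × 2.52 = 15.93 ft². Wetted perimeter P = b + 2y = 6.32 + 2×2.52 = 11.36 ft.
Hydraulic radius R = A/P = 15.93/11.36 = 1.402 ft.
Manning's equation: Q = (1.486/n) A R^(2/3) S^(1/2) = (1.486/0.023) × 15.93 × 1.402^(2/3) × 0.0054^(1/2) = 94.7 ft³/s.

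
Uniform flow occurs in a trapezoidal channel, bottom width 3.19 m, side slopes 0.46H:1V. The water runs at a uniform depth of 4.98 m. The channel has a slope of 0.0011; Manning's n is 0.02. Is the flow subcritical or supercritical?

subcritical

With bottom width b = 3.19 m and side slope z = 0.46: A = (b + zy)y = (3.19 + 0.46×4.98)×4.98 = 27.29 m²; P = b + 2y√(1+z²) = 3.19 + 2×4.98×1.101 = 14.15 m.
Hydraulic radius R = A/P = 27.29/14.15 = 1.928 m.
V = (1/n) R^(2/3) √S = (1/0.02) × 1.928^(2/3) × √0.0011 = 2.569 m/s. Hydraulic depth D_h = A/T = 27.29/7.772 = 3.512 m.
Froude number Fr = V/√(g·D_h) = 2.569/√(9.81×3.512) = 0.438, which is less than 1, so the flow is subcritical.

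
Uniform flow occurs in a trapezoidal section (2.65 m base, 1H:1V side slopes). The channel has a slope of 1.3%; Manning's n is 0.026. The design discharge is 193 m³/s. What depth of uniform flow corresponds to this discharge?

Manning's equation rearranged: A R^(2/3) = nQ / (1·√S) = 0.026 × 193 / (√0.013) = 44.01.
Try y = 3.04 m: A R^(2/3) = 23.05 — low.
Try y = 5.13 m: A R^(2/3) = 70.06 — high.
Try y = 4.14 m: A R^(2/3) = 43.99 — ≈ 44.01.

y_n = 4.14 m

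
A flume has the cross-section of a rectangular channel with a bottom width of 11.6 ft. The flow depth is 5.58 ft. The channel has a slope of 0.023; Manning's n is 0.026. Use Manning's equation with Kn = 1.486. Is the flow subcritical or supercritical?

supercritical

Flow area A = b·y = 11.6 × 5.58 = 64.73 ft². Wetted perimeter P = b + 2y = 11.6 + 2×5.58 = 22.76 ft.
Hydraulic radius R = A/P = 64.73/22.76 = 2.844 ft.
V = (1.486/n) R^(2/3) √S = (1.486/0.026) × 2.844^(2/3) × √0.023 = 17.4 ft/s. Hydraulic depth D_h = A/T = 64.73/11.6 = 5.58 ft.
Froude number Fr = V/√(g·D_h) = 17.4/√(32.2×5.58) = 1.3, which is greater than 1, so the flow is supercritical.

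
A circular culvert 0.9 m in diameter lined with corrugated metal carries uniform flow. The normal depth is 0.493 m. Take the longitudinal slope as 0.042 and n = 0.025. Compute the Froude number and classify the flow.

For a circular section of diameter D = 0.9 m at depth y = 0.493 m, the central angle is θ = 2 arccos(1 − 2y/D) = 3.333 rad. Then A = (D²/8)(θ − sin θ) = 0.3567 m² and P = Dθ/2 = 1.5 m.
Hydraulic radius R = A/P = 0.3567/1.5 = 0.2378 m.
V = (1/n) R^(2/3) √S = (1/0.025) × 0.2378^(2/3) × √0.042 = 3.147 m/s. Hydraulic depth D_h = A/T = 0.3567/0.8959 = 0.3982 m.
Froude number Fr = V/√(g·D_h) = 3.147/√(9.81×0.3982) = 1.59, which is greater than 1, so the flow is supercritical.

supercritical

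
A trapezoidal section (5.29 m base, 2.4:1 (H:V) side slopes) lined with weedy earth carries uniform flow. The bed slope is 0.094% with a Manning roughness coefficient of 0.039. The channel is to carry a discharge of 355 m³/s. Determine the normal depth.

y_n = 7.61 m

Manning's equation rearranged: A R^(2/3) = nQ / (1·√S) = 0.039 × 355 / (√0.00094) = 451.6.
Try y = 6.06 m: A R^(2/3) = 264.6 — low.
Try y = 8.93 m: A R^(2/3) = 661.3 — high.
Try y = 7.61 m: A R^(2/3) = 451.3 — close enough.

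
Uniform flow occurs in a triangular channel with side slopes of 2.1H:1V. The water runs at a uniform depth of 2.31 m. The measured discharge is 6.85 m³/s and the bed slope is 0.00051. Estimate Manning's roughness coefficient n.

n = 0.038

For a triangular section with side slope z = 2.1: A = zy² = 2.1×2.31² = 11.21 m²; P = 2y√(1+z²) = 2×2.31×2.326 = 10.75 m.
Hydraulic radius R = A/P = 11.21/10.75 = 1.043 m.
Rearranging Manning's equation: n = (1/Q) A R^(2/3) S^(1/2) = (1/6.85) × 11.21 × 1.043^(2/3) × √0.00051 = 0.038.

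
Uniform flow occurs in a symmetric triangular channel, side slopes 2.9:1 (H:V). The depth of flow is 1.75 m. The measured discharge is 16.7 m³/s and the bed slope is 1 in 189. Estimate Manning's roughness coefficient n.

For a triangular section with side slope z = 2.9: A = zy² = 2.9×1.75² = 8.881 m²; P = 2y√(1+z²) = 2×1.75×3.068 = 10.74 m.
Hydraulic radius R = A/P = 8.881/10.74 = 0.8272 m.
Rearranging Manning's equation: n = (1/Q) A R^(2/3) S^(1/2) = (1/16.7) × 8.881 × 0.8272^(2/3) × √0.005291 = 0.0341.

n = 0.0341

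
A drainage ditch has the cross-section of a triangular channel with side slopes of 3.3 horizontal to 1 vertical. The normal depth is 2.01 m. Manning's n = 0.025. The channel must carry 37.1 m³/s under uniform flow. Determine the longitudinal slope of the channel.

For a triangular section with side slope z = 3.3: A = zy² = 3.3×2.01² = 13.33 m²; P = 2y√(1+z²) = 2×2.01×3.448 = 13.86 m.
Hydraulic radius R = A/P = 13.33/13.86 = 0.9618 m.
From Manning's equation, S = [nQ / (1 A R^(2/3))]² = [0.025 × 37.1 / (1 × 13.33 × 0.9618^(2/3))]² = 0.0051.

S = 0.0051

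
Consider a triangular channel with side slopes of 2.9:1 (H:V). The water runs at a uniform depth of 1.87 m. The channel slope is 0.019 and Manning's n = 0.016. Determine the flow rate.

Q = 80.5 m³/s

For a triangular section with side slope z = 2.9: A = zy² = 2.9×1.87² = 10.14 m²; P = 2y√(1+z²) = 2×1.87×3.068 = 11.47 m.
Hydraulic radius R = A/P = 10.14/11.47 = 0.8839 m.
Manning's equation: Q = (1/n) A R^(2/3) S^(1/2) = (1/0.016) × 10.14 × 0.8839^(2/3) × 0.019^(1/2) = 80.5 m³/s.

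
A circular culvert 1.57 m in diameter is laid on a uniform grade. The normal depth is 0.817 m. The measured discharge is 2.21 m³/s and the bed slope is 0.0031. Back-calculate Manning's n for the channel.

For a circular section of diameter D = 1.57 m at depth y = 0.817 m, the central angle is θ = 2 arccos(1 − 2y/D) = 3.223 rad. Then A = (D²/8)(θ − sin θ) = 1.018 m² and P = Dθ/2 = 2.53 m.
Hydraulic radius R = A/P = 1.018/2.53 = 0.4024 m.
Rearranging Manning's equation: n = (1/Q) A R^(2/3) S^(1/2) = (1/2.21) × 1.018 × 0.4024^(2/3) × √0.0031 = 0.014.

n = 0.014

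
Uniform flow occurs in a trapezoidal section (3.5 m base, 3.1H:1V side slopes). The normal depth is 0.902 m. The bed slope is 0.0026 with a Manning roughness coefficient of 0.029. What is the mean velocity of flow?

With bottom width b = 3.5 m and side slope z = 3.1: A = (b + zy)y = (3.5 + 3.1×0.902)×0.902 = 5.679 m²; P = b + 2y√(1+z²) = 3.5 + 2×0.902×3.257 = 9.376 m.
Hydraulic radius R = A/P = 5.679/9.376 = 0.6057 m.
From Manning's equation, V = (1/n) R^(2/3) S^(1/2) = (1/0.029) × 0.6057^(2/3) × 0.0026^(1/2) = 1.26 m/s.

V = 1.26 m/s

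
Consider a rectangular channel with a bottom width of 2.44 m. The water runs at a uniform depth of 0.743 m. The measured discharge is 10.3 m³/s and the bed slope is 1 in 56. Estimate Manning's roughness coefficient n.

n = 0.0141

Flow area A = b·y = 2.44 × 0.743 = 1.813 m². Wetted perimeter P = b + 2y = 2.44 + 2×0.743 = 3.926 m.
Hydraulic radius R = A/P = 1.813/3.926 = 0.4618 m.
Rearranging Manning's equation: n = (1/Q) A R^(2/3) S^(1/2) = (1/10.3) × 1.813 × 0.4618^(2/3) × √0.01786 = 0.0141.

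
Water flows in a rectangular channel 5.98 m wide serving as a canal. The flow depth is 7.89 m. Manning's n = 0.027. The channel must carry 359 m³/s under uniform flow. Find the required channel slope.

Flow area A = b·y = 5.98 × 7.89 = 47.18 m². Wetted perimeter P = b + 2y = 5.98 + 2×7.89 = 21.76 m.
Hydraulic radius R = A/P = 47.18/21.76 = 2.168 m.
From Manning's equation, S = [nQ / (1 A R^(2/3))]² = [0.027 × 359 / (1 × 47.18 × 2.168^(2/3))]² = 0.015.

S = 0.015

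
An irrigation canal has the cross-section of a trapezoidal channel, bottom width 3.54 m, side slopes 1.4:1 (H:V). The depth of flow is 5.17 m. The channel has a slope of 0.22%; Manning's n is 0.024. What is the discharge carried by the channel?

Q = 207 m³/s

With bottom width b = 3.54 m and side slope z = 1.4: A = (b + zy)y = (3.54 + 1.4×5.17)×5.17 = 55.72 m²; P = b + 2y√(1+z²) = 3.54 + 2×5.17×1.72 = 21.33 m.
Hydraulic radius R = A/P = 55.72/21.33 = 2.612 m.
Manning's equation: Q = (1/n) A R^(2/3) S^(1/2) = (1/0.024) × 55.72 × 2.612^(2/3) × 0.0022^(1/2) = 207 m³/s.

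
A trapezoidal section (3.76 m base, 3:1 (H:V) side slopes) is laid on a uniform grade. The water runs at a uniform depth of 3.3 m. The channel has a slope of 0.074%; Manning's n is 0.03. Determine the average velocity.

With bottom width b = 3.76 m and side slope z = 3: A = (b + zy)y = (3.76 + 3×3.3)×3.3 = 45.08 m²; P = b + 2y√(1+z²) = 3.76 + 2×3.3×3.162 = 24.63 m.
Hydraulic radius R = A/P = 45.08/24.63 = 1.83 m.
From Manning's equation, V = (1/n) R^(2/3) S^(1/2) = (1/0.03) × 1.83^(2/3) × 0.00074^(1/2) = 1.36 m/s.

V = 1.36 m/s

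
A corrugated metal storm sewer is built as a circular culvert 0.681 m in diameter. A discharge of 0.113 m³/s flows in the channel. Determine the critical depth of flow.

At critical depth, Q² T / (g A³) = 1, i.e. A³/T = Q²/g = 0.113²/9.81 = 0.001302.
At y = 0.243 m: A³/T = 0.002432 — high.
At y = 0.175 m: A³/T = 0.0006815 — low.
At y = 0.207 m: A³/T = 0.001309 — close enough.

y_c = 0.207 m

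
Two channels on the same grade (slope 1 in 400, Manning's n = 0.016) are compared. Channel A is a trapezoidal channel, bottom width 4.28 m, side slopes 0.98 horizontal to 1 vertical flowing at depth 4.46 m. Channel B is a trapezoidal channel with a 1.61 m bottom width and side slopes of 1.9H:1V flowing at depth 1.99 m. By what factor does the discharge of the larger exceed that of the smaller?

Channel A: With bottom width b = 4.28 m and side slope z = 0.98: A = (b + zy)y = (4.28 + 0.98×4.46)×4.46 = 38.58 m²; P = b + 2y√(1+z²) = 4.28 + 2×4.46×1.4 = 16.77 m. Hydraulic radius R = A/P = 38.58/16.77 = 2.301 m. Q_A = (1/0.016)·38.58·2.301^(2/3)·√0.0025 = 210.1 m³/s.
Channel B: With bottom width b = 1.61 m and side slope z = 1.9: A = (b + zy)y = (1.61 + 1.9×1.99)×1.99 = 10.73 m²; P = b + 2y√(1+z²) = 1.61 + 2×1.99×2.147 = 10.16 m. Hydraulic radius R = A/P = 10.73/10.16 = 1.056 m. Q_B = (1/0.016)·10.73·1.056^(2/3)·√0.0025 = 34.77 m³/s.
The larger discharge is 210.1 m³/s and the smaller is 34.77 m³/s; the ratio is 6.04.

6.04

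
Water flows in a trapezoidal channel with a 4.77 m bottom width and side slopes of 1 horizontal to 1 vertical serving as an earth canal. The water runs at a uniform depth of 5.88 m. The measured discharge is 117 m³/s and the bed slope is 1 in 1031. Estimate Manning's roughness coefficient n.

With bottom width b = 4.77 m and side slope z = 1: A = (b + zy)y = (4.77 + 1×5.88)×5.88 = 62.62 m²; P = b + 2y√(1+z²) = 4.77 + 2×5.88×1.414 = 21.4 m.
Hydraulic radius R = A/P = 62.62/21.4 = 2.926 m.
Rearranging Manning's equation: n = (1/Q) A R^(2/3) S^(1/2) = (1/117) × 62.62 × 2.926^(2/3) × √0.0009699 = 0.0341.

n = 0.0341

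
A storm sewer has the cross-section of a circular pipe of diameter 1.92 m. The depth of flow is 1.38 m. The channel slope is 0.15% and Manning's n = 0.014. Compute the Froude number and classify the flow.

subcritical

For a circular section of diameter D = 1.92 m at depth y = 1.38 m, the central angle is θ = 2 arccos(1 − 2y/D) = 4.047 rad. Then A = (D²/8)(θ − sin θ) = 2.228 m² and P = Dθ/2 = 3.885 m.
Hydraulic radius R = A/P = 2.228/3.885 = 0.5733 m.
V = (1/n) R^(2/3) √S = (1/0.014) × 0.5733^(2/3) × √0.0015 = 1.909 m/s. Hydraulic depth D_h = A/T = 2.228/1.726 = 1.29 m.
Froude number Fr = V/√(g·D_h) = 1.909/√(9.81×1.29) = 0.537, which is less than 1, so the flow is subcritical.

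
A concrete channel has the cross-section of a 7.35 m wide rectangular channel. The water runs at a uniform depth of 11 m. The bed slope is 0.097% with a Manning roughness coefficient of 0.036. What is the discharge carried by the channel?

Q = 137 m³/s

Flow area A = b·y = 7.35 × 11 = 80.85 m². Wetted perimeter P = b + 2y = 7.35 + 2×11 = 29.35 m.
Hydraulic radius R = A/P = 80.85/29.35 = 2.755 m.
Manning's equation: Q = (1/n) A R^(2/3) S^(1/2) = (1/0.036) × 80.85 × 2.755^(2/3) × 0.00097^(1/2) = 137 m³/s.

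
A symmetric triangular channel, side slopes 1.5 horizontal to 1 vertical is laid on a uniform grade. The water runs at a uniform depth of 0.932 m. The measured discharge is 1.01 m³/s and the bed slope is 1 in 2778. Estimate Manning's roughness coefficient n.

For a triangular section with side slope z = 1.5: A = zy² = 1.5×0.932² = 1.303 m²; P = 2y√(1+z²) = 2×0.932×1.803 = 3.36 m.
Hydraulic radius R = A/P = 1.303/3.36 = 0.3877 m.
Rearranging Manning's equation: n = (1/Q) A R^(2/3) S^(1/2) = (1/1.01) × 1.303 × 0.3877^(2/3) × √0.00036 = 0.013.

n = 0.013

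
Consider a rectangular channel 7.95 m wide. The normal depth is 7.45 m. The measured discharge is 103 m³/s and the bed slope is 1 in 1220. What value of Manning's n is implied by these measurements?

Flow area A = b·y = 7.95 × 7.45 = 59.23 m². Wetted perimeter P = b + 2y = 7.95 + 2×7.45 = 22.85 m.
Hydraulic radius R = A/P = 59.23/22.85 = 2.592 m.
Rearranging Manning's equation: n = (1/Q) A R^(2/3) S^(1/2) = (1/103) × 59.23 × 2.592^(2/3) × √0.0008197 = 0.0311.

n = 0.0311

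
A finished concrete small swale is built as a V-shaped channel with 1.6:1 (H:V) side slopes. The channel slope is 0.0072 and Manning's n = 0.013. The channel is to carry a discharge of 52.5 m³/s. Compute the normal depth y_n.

Manning's equation rearranged: A R^(2/3) = nQ / (1·√S) = 0.013 × 52.5 / (√0.0072) = 8.043.
At y = 1.7 m: A R^(2/3) = 3.717 — low.
At y = 2.27 m: A R^(2/3) = 8.037 — close enough.

y_n = 2.27 m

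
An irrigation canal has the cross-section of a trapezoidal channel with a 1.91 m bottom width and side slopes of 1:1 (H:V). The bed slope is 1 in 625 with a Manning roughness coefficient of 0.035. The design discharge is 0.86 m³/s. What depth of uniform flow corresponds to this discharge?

Manning's equation rearranged: A R^(2/3) = nQ / (1·√S) = 0.035 × 0.86 / (√0.0016) = 0.7525.
Trying y = 0.61 m: A R^(2/3) = 0.866 — too large.
Trying y = 0.427 m: A R^(2/3) = 0.4669 — too small.
Trying y = 0.563 m: A R^(2/3) = 0.7527 — close enough.

y_n = 0.563 m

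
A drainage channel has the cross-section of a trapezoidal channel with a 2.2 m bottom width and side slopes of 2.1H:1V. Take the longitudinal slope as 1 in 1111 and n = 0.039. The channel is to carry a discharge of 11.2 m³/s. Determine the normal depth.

Manning's equation rearranged: A R^(2/3) = nQ / (1·√S) = 0.039 × 11.2 / (√0.0009001) = 14.56.
Try y = 1.49 m: A R^(2/3) = 7.234 — short.
Try y = 2.58 m: A R^(2/3) = 24.41 — over.
Try y = 2.05 m: A R^(2/3) = 14.52 — matches.

y_n = 2.05 m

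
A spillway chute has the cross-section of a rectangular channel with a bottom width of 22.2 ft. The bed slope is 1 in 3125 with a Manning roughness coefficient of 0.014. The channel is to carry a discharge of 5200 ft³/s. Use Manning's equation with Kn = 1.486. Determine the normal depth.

Manning's equation rearranged: A R^(2/3) = nQ / (1.486·√S) = 0.014 × 5200 / (1.486 × √0.00032) = 2739.
Trying y = 23.6 ft: A R^(2/3) = 2016 — short.
Trying y = 30.5 ft: A R^(2/3) = 2740 — ≈ 2739.

y_n = 30.5 ft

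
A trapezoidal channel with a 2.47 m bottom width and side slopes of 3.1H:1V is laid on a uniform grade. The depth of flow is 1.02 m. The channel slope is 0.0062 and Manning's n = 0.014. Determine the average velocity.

With bottom width b = 2.47 m and side slope z = 3.1: A = (b + zy)y = (2.47 + 3.1×1.02)×1.02 = 5.745 m²; P = b + 2y√(1+z²) = 2.47 + 2×1.02×3.257 = 9.115 m.
Hydraulic radius R = A/P = 5.745/9.115 = 0.6302 m.
From Manning's equation, V = (1/n) R^(2/3) S^(1/2) = (1/0.014) × 0.6302^(2/3) × 0.0062^(1/2) = 4.13 m/s.

V = 4.13 m/s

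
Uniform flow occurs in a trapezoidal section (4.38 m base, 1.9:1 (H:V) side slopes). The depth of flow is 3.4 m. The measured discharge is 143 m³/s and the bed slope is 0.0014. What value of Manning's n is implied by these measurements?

n = 0.015

With bottom width b = 4.38 m and side slope z = 1.9: A = (b + zy)y = (4.38 + 1.9×3.4)×3.4 = 36.86 m²; P = b + 2y√(1+z²) = 4.38 + 2×3.4×2.147 = 18.98 m.
Hydraulic radius R = A/P = 36.86/18.98 = 1.942 m.
Rearranging Manning's equation: n = (1/Q) A R^(2/3) S^(1/2) = (1/143) × 36.86 × 1.942^(2/3) × √0.0014 = 0.015.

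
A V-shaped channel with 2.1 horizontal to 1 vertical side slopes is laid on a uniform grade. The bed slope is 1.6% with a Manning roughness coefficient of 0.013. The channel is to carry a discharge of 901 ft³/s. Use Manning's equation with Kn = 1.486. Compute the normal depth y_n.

y_n = 4.35 ft

Manning's equation rearranged: A R^(2/3) = nQ / (1.486·√S) = 0.013 × 901 / (1.486 × √0.016) = 62.31.
Try y = 3.23 ft: A R^(2/3) = 28.17 — short.
Try y = 5.44 ft: A R^(2/3) = 113.1 — over.
Try y = 4.35 ft: A R^(2/3) = 62.31 — matches.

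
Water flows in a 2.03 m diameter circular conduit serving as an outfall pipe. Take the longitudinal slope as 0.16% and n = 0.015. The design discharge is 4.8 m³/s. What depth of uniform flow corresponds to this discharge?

y_n = 1.47 m

Manning's equation rearranged: A R^(2/3) = nQ / (1·√S) = 0.015 × 4.8 / (√0.0016) = 1.8.
Try y = 1.1 m: A R^(2/3) = 1.177 — short.
Try y = 1.74 m: A R^(2/3) = 2.135 — over.
Try y = 1.47 m: A R^(2/3) = 1.8 — close enough.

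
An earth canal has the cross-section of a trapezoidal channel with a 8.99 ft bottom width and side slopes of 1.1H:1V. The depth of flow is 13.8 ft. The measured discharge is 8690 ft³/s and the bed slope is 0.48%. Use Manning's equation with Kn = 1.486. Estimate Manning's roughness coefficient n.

With bottom width b = 8.99 ft and side slope z = 1.1: A = (b + zy)y = (8.99 + 1.1×13.8)×13.8 = 333.5 ft²; P = b + 2y√(1+z²) = 8.99 + 2×13.8×1.487 = 50.02 ft.
Hydraulic radius R = A/P = 333.5/50.02 = 6.668 ft.
Rearranging Manning's equation: n = (1.486/Q) A R^(2/3) S^(1/2) = (1.486/8690) × 333.5 × 6.668^(2/3) × √0.0048 = 0.014.

n = 0.014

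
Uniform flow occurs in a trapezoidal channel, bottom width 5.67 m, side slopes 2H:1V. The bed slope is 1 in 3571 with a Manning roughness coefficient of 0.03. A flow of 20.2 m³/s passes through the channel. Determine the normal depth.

Manning's equation rearranged: A R^(2/3) = nQ / (1·√S) = 0.03 × 20.2 / (√0.00028) = 36.21.
At y = 2.08 m: A R^(2/3) = 25.17 — low.
At y = 3.06 m: A R^(2/3) = 54.64 — high.
At y = 2.5 m: A R^(2/3) = 36.23 — close enough.

y_n = 2.5 m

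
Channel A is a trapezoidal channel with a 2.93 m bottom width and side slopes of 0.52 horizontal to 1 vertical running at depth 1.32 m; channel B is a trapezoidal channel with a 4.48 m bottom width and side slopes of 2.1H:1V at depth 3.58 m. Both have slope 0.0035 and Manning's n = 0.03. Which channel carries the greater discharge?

Channel A: With bottom width b = 2.93 m and side slope z = 0.52: A = (b + zy)y = (2.93 + 0.52×1.32)×1.32 = 4.774 m²; P = b + 2y√(1+z²) = 2.93 + 2×1.32×1.127 = 5.906 m. Hydraulic radius R = A/P = 4.774/5.906 = 0.8083 m. Q_A = (1/0.03)·4.774·0.8083^(2/3)·√0.0035 = 8.169 m³/s.
Channel B: With bottom width b = 4.48 m and side slope z = 2.1: A = (b + zy)y = (4.48 + 2.1×3.58)×3.58 = 42.95 m²; P = b + 2y√(1+z²) = 4.48 + 2×3.58×2.326 = 21.13 m. Hydraulic radius R = A/P = 42.95/21.13 = 2.032 m. Q_B = (1/0.03)·42.95·2.032^(2/3)·√0.0035 = 135.9 m³/s.
Q_A = 8.169 m³/s vs Q_B = 135.9 m³/s, so channel B carries more.

channel B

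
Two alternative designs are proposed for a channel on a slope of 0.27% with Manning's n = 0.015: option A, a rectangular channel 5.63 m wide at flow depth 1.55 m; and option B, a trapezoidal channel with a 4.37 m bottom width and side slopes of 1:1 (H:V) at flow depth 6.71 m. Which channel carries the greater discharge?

channel B

Channel A: Flow area A = b·y = 5.63 × 1.55 = 8.726 m². Wetted perimeter P = b + 2y = 5.63 + 2×1.55 = 8.73 m. Hydraulic radius R = A/P = 8.726/8.73 = 0.9996 m. Q_A = (1/0.015)·8.726·0.9996^(2/3)·√0.0027 = 30.22 m³/s.
Channel B: With bottom width b = 4.37 m and side slope z = 1: A = (b + zy)y = (4.37 + 1×6.71)×6.71 = 74.35 m²; P = b + 2y√(1+z²) = 4.37 + 2×6.71×1.414 = 23.35 m. Hydraulic radius R = A/P = 74.35/23.35 = 3.184 m. Q_B = (1/0.015)·74.35·3.184^(2/3)·√0.0027 = 557.4 m³/s.
Q_A = 30.22 m³/s vs Q_B = 557.4 m³/s, so channel B carries more.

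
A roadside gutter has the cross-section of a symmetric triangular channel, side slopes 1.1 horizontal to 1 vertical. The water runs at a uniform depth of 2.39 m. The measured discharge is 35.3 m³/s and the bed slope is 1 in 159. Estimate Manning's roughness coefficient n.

For a triangular section with side slope z = 1.1: A = zy² = 1.1×2.39² = 6.283 m²; P = 2y√(1+z²) = 2×2.39×1.487 = 7.106 m.
Hydraulic radius R = A/P = 6.283/7.106 = 0.8842 m.
Rearranging Manning's equation: n = (1/Q) A R^(2/3) S^(1/2) = (1/35.3) × 6.283 × 0.8842^(2/3) × √0.006289 = 0.013.

n = 0.013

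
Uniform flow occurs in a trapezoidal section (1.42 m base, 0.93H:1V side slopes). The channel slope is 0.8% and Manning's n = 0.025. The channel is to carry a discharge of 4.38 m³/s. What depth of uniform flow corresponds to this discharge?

Manning's equation rearranged: A R^(2/3) = nQ / (1·√S) = 0.025 × 4.38 / (√0.008) = 1.224.
Trying y = 1.01 m: A R^(2/3) = 1.639 — high.
Trying y = 0.708 m: A R^(2/3) = 0.8497 — low.
Trying y = 0.864 m: A R^(2/3) = 1.224 — matches.

y_n = 0.864 m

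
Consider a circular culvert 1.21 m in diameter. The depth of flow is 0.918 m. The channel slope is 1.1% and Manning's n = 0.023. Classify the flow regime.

subcritical

For a circular section of diameter D = 1.21 m at depth y = 0.918 m, the central angle is θ = 2 arccos(1 − 2y/D) = 4.229 rad. Then A = (D²/8)(θ − sin θ) = 0.936 m² and P = Dθ/2 = 2.559 m.
Hydraulic radius R = A/P = 0.936/2.559 = 0.3658 m.
V = (1/n) R^(2/3) √S = (1/0.023) × 0.3658^(2/3) × √0.011 = 2.333 m/s. Hydraulic depth D_h = A/T = 0.936/1.035 = 0.904 m.
Froude number Fr = V/√(g·D_h) = 2.333/√(9.81×0.904) = 0.783, which is less than 1, so the flow is subcritical.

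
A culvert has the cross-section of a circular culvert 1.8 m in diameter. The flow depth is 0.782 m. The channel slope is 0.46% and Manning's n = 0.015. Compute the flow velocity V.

For a circular section of diameter D = 1.8 m at depth y = 0.782 m, the central angle is θ = 2 arccos(1 − 2y/D) = 2.879 rad. Then A = (D²/8)(θ − sin θ) = 1.061 m² and P = Dθ/2 = 2.591 m.
Hydraulic radius R = A/P = 1.061/2.591 = 0.4094 m.
From Manning's equation, V = (1/n) R^(2/3) S^(1/2) = (1/0.015) × 0.4094^(2/3) × 0.0046^(1/2) = 2.49 m/s.

V = 2.49 m/s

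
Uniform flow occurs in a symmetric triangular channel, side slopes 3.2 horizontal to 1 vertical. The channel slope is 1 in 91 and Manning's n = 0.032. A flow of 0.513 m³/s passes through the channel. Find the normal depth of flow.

Manning's equation rearranged: A R^(2/3) = nQ / (1·√S) = 0.032 × 0.513 / (√0.01099) = 0.1566.
Trying y = 0.329 m: A R^(2/3) = 0.1008 — low.
Trying y = 0.479 m: A R^(2/3) = 0.2745 — high.
Trying y = 0.388 m: A R^(2/3) = 0.1565 — close enough.

y_n = 0.388 m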